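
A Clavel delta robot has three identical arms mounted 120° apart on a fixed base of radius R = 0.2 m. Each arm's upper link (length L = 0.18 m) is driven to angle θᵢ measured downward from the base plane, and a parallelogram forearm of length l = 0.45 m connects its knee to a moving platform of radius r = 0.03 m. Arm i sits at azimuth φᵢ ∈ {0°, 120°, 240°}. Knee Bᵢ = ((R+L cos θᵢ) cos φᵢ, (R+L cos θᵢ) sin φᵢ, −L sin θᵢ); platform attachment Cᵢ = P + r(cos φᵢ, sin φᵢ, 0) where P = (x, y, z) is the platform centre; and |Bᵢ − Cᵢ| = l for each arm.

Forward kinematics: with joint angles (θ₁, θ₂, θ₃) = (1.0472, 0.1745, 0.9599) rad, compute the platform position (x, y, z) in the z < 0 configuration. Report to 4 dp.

(-0.0807, 0.1105, -0.4283)

centre 1 = (0.2600·cos0.0°, 0.2600·sin0.0°, -0.1559) = (0.2600, 0.0000, -0.1559)
arm 2 at φ=120.0°: ρ2 = 0.3473;  centre 2 = (-0.1736, 0.3007, -0.0313)
φ3=240.0°: virtual centre (-0.1366, -0.2366, -0.1474), radius l
|centre ₂|²−|centre ₁|² = 0.0297;  |centre ₃|²−|centre ₁|² = 0.0045
plane₁₂: -0.8673x+0.6015y+0.2493z = 0.0297
det = 0.8876;  x = -0.0189+0.1444z,  y = 0.0221+-0.2063z
quadratic in z: (1.0634)z²+(0.2221)z+(-0.0999)=0, √Δ=0.6888 → z ∈ {-0.4283, 0.2194}; z = -0.4283 (taking z<0)
x = -0.0807, y = 0.1105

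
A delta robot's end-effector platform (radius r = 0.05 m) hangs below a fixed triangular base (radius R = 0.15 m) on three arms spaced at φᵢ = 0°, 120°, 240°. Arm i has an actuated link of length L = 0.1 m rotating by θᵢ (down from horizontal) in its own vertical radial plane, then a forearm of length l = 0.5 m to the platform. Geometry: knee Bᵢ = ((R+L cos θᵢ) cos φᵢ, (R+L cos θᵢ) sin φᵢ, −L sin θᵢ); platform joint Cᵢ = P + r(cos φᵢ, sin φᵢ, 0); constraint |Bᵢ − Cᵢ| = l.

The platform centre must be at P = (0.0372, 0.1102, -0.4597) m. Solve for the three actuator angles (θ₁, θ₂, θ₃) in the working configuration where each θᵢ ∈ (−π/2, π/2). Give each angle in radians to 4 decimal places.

θ₁ = -0.0003, θ₂ = -0.1744, θ₃ = 0.6108

arm 1 (φ=0.0°): x'=0.0372, y'=0.1102
  e−x'=0.0628;  (l²−L²−(e−x')²−y'²−z²)/2L = 0.0629
  √(A²+B²)=0.4640;  θ1 = -1.4350+1.4347 ≈ -0.0003
rotate P by −φ2: (0.0768, -0.0873, -0.4597)
  e−x'=0.0232;  (l²−L²−(e−x')²−y'²−z²)/2L = 0.1026
  γ=atan2(-0.4597,0.0232)=-1.5204;  ψ=arccos(0.2229)=1.3461;  θ2=γ+ψ≈-0.1744
φ3=240.0° → target in arm frame (-0.1140, -0.0229)
  e−x'=0.2140;  (l²−L²−(e−x')²−y'²−z²)/2L = -0.0883
  θ3 = atan2(B,A) + arccos(C/0.5071) = 0.6108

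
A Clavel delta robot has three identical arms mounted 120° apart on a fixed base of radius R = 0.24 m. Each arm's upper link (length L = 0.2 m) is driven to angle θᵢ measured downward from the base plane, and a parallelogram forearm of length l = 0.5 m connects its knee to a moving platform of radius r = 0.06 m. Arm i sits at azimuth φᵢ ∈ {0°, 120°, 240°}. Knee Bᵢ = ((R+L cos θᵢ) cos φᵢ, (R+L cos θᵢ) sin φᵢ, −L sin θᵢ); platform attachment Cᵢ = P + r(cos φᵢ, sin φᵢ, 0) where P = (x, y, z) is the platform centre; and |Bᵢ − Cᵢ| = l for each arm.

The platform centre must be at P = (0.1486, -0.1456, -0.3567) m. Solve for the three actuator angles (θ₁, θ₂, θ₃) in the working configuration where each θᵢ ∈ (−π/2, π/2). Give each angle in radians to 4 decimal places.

rotate P by −φ1: (0.1486, -0.1456, -0.3567)
  A cos θ + B sin θ = C:  0.0314·cos θ + -0.3567·sin θ = 0.1514
  √(A²+B²)=0.3581;  θ1 = -1.4830+1.1341 ≈ -0.3489
arm 2 (φ=120.0°): x'=-0.2004, y'=-0.0559
  A=0.3804, B=-0.3567, C=(l²−L²−A²−y'²−z²)/(2L)=-0.1626
  γ=atan2(-0.3567,0.3804)=-0.7533;  ψ=arccos(-0.3119)=1.8880;  θ2=γ+ψ≈1.1347
φ3=240.0° → target in arm frame (0.0518, 0.2015)
  A=0.1282, B=-0.3567, C=(l²−L²−A²−y'²−z²)/(2L)=0.0643
  √(A²+B²)=0.3790;  θ3 = -1.2258+1.4003 ≈ 0.1745

θ₁ = -0.3489, θ₂ = 1.1347, θ₃ = 0.1745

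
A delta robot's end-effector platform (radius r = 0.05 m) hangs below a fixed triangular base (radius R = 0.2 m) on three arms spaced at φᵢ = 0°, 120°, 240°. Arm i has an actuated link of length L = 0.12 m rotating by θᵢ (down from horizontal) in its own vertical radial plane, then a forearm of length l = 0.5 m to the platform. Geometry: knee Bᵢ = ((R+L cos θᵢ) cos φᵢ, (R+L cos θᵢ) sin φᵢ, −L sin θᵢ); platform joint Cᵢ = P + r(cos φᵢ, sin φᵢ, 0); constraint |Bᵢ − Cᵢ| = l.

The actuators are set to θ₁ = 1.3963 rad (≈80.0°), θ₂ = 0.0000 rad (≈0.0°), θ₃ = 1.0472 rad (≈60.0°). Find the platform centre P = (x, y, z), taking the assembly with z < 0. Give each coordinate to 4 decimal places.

centre 1 = (0.1708·cos0.0°, 0.1708·sin0.0°, -0.1182) = (0.1708, 0.0000, -0.1182)
φ2=120.0°: virtual centre (-0.1350, 0.2338, 0.0000), radius l
centre 3 = (0.2100·cos240.0°, 0.2100·sin240.0°, -0.1039) = (-0.1050, -0.1819, -0.1039)
|centre ₂|²−|centre ₁|² = 0.0297;  |centre ₃|²−|centre ₁|² = 0.0117
plane₁₂: -0.6117x+0.4677y+0.2364z = 0.0297
det = 0.4805;  x = -0.0340+0.2067z,  y = 0.0192+-0.2351z
into |P−centre ₁|² = l²: 1.0980z² + 0.1427z + -0.1937 = 0;  Δ = 0.8712;  z = -0.4900 or 0.3601 → z<0 root = -0.4900
x = -0.1352, y = 0.1344

(-0.1352, 0.1344, -0.4900)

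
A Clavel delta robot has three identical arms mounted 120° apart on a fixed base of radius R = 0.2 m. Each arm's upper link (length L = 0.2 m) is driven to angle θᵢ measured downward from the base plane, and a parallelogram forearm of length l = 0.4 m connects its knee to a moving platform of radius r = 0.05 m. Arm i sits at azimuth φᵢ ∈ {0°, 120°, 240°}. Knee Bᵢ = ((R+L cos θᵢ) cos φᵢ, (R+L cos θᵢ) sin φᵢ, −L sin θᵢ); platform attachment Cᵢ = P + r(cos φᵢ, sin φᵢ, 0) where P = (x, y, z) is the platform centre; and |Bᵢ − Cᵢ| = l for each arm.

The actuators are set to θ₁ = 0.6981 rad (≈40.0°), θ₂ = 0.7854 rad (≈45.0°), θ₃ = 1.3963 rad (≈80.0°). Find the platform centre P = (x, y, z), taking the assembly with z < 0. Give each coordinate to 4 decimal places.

(0.0774, 0.1082, -0.4405)

φ1=0.0°: virtual centre (0.3032, 0.0000, -0.1286), radius l
centre 2 = (0.2914·cos120.0°, 0.2914·sin120.0°, -0.1414) = (-0.1457, 0.2524, -0.1414)
arm 3 at φ=240.0°: (R−r)+L cos θ3 = 0.1847;  centre 3 = (-0.0924, -0.1600, -0.1970)
eliminate P² terms by subtracting sphere 1 from 2 and 3
[-0.8978 0.5048 -0.0257]·P = -0.0035;  [-0.7911 -0.3199 -0.1368]·P = -0.0355
Cramer: x(z) = 0.0278-0.1126z;  y(z) = 0.0424-0.1493z
sphere 1 gives Az²+Bz+C=0 with A=1.0350, B=0.3065, C=-0.0658;  B²−4AC=0.3664;  roots -0.4405, 0.1444;  negative root z = -0.4405
x = 0.0774, y = 0.1082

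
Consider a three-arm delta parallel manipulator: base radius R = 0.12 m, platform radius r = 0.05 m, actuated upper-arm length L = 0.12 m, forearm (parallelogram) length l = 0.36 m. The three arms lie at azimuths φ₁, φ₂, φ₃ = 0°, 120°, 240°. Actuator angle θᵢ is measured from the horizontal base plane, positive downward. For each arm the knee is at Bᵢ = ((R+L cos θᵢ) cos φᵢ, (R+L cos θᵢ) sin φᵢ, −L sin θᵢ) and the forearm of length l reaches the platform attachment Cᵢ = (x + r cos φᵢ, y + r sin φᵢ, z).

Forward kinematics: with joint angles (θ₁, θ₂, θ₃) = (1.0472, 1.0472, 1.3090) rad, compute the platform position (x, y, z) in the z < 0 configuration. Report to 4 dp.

(0.0222, 0.0384, -0.4452)

centre 1 = (0.1300·cos0.0°, 0.1300·sin0.0°, -0.1039) = (0.1300, 0.0000, -0.1039)
φ2=120.0°: virtual centre (-0.0650, 0.1126, -0.1039), radius l
arm 3 at φ=240.0°: e+L cos θ3 = 0.1011;  centre 3 = (-0.0505, -0.0875, -0.1159)
subtract pairs → two planes through P
plane₁₂: -0.3900x+0.2252y+0.0000z = 0.0000
Cramer: x(z) = 0.0061-0.0361z;  y(z) = 0.0106-0.0625z
sphere 1 gives Az²+Bz+C=0 with A=1.0052, B=0.2155, C=-0.1033;  B²−4AC=0.4619;  roots -0.4452, 0.2309;  negative root z = -0.4452
x = 0.0222, y = 0.0384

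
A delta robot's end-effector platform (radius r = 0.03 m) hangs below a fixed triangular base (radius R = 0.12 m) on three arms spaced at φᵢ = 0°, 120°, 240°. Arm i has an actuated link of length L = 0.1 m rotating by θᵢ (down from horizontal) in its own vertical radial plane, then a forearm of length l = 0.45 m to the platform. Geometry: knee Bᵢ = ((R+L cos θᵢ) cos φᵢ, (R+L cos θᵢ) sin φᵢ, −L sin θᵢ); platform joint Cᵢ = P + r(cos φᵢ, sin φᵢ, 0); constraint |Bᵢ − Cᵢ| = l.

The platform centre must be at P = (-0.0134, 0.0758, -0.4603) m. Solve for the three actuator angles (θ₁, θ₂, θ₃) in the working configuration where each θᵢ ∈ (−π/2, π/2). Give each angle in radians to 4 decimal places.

φ1=0.0° → target in arm frame (-0.0134, 0.0758)
  A cos θ + B sin θ = C:  0.1034·cos θ + -0.4603·sin θ = -0.1791
  θ1 = atan2(B,A) + arccos(C/0.4718) = 0.6103
arm 2 (φ=120.0°): x'=0.0723, y'=-0.0263
  A=0.0177, B=-0.4603, C=(l²−L²−A²−y'²−z²)/(2L)=-0.1019
  √(A²+B²)=0.4606;  θ2 = -1.5325+1.7938 ≈ 0.2614
arm 3 (φ=240.0°): x'=-0.0589, y'=-0.0495
  e−x'=0.1489;  (l²−L²−(e−x')²−y'²−z²)/2L = -0.2201
  γ=atan2(-0.4603,0.1489)=-1.2578;  ψ=arccos(-0.4549)=2.0430;  θ3=γ+ψ≈0.7852

θ₁ = 0.6103, θ₂ = 0.2614, θ₃ = 0.7852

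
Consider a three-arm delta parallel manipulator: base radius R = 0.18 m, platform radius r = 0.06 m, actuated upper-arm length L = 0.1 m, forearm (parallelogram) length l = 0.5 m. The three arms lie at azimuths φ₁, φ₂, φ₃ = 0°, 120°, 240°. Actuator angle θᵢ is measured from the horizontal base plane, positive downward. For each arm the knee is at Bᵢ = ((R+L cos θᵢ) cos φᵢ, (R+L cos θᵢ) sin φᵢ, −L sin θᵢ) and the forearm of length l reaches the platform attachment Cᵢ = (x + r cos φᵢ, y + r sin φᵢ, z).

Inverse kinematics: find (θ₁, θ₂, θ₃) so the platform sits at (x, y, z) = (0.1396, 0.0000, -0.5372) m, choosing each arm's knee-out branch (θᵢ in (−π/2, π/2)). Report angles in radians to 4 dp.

θ₁ = 0.4364, θ₂ = 1.3964, θ₃ = 1.3964

rotate P by −φ1: (0.1396, 0.0000, -0.5372)
  A=-0.0196, B=-0.5372, C=(l²−L²−A²−y'²−z²)/(2L)=-0.2448
  √(A²+B²)=0.5376;  θ1 = -1.6073+2.0437 ≈ 0.4364
rotate P by −φ2: (-0.0698, -0.1209, -0.5372)
  A cos θ + B sin θ = C:  0.1898·cos θ + -0.5372·sin θ = -0.4961
  γ=atan2(-0.5372,0.1898)=-1.2312;  ψ=arccos(-0.8708)=2.6276;  θ2=γ+ψ≈1.3964
φ3=240.0° → target in arm frame (-0.0698, 0.1209)
  e−x'=0.1898;  (l²−L²−(e−x')²−y'²−z²)/2L = -0.4961
  γ=atan2(-0.5372,0.1898)=-1.2312;  ψ=arccos(-0.8708)=2.6276;  θ3=γ+ψ≈1.3964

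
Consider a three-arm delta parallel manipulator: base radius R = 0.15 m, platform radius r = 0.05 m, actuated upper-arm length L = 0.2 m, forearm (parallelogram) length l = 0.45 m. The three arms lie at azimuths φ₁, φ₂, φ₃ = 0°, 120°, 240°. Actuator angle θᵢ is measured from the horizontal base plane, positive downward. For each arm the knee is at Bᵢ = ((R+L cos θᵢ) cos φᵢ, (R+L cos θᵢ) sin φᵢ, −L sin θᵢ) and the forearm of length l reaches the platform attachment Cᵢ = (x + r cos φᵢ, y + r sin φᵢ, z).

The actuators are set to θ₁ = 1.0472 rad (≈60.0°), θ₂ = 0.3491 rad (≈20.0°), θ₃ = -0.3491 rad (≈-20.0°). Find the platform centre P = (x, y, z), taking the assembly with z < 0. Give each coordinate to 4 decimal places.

O1 = (0.2000·cos0.0°, 0.2000·sin0.0°, -0.1732) = (0.2000, 0.0000, -0.1732)
φ2=120.0°: virtual centre (-0.1440, 0.2494, -0.0684), radius l
O3 = (0.2879·cos240.0°, 0.2879·sin240.0°, 0.0684) = (-0.1440, -0.2494, 0.0684)
|O₂|²−|O₁|² = 0.0176;  |O₃|²−|O₁|² = 0.0176
linear system: -0.6879x+0.4987y = 0.0176−0.2096z; -0.6879x+-0.4987y = 0.0176−0.4832z
det = 0.6862;  x = -0.0256+0.5036z,  y = 0.0000+0.2743z
into |P−O₁|² = l²: 1.3288z² + 0.1192z + -0.1216 = 0;  Δ = 0.6607;  z = -0.3507 or 0.2610 → z<0 root = -0.3507
x = -0.2022, y = -0.0962

(-0.2022, -0.0962, -0.3507)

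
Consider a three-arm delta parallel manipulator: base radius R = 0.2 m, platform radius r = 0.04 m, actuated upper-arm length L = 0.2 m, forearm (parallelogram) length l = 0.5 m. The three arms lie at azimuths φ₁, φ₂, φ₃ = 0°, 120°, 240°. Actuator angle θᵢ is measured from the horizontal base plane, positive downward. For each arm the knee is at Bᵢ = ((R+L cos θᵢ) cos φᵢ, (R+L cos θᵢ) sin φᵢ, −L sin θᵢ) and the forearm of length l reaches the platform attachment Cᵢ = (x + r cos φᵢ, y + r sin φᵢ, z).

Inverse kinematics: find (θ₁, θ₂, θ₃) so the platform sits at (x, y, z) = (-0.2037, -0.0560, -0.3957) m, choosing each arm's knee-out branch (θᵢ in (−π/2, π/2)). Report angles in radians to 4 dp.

θ₁ = 1.1346, θ₂ = 0.2616, θ₃ = -0.1746

arm 1 (φ=0.0°): x'=-0.2037, y'=-0.0560
  A cos θ + B sin θ = C:  0.3637·cos θ + -0.3957·sin θ = -0.2050
  θ1 = atan2(B,A) + arccos(C/0.5375) = 1.1346
φ2=120.0° → target in arm frame (0.0534, 0.2044)
  A cos θ + B sin θ = C:  0.1066·cos θ + -0.3957·sin θ = 0.0007
  √(A²+B²)=0.4098;  θ2 = -1.3075+1.5692 ≈ 0.2616
φ3=240.0° → target in arm frame (0.1503, -0.1484)
  A cos θ + B sin θ = C:  0.0097·cos θ + -0.3957·sin θ = 0.0783
  √(A²+B²)=0.3958;  θ3 = -1.5464+1.3718 ≈ -0.1746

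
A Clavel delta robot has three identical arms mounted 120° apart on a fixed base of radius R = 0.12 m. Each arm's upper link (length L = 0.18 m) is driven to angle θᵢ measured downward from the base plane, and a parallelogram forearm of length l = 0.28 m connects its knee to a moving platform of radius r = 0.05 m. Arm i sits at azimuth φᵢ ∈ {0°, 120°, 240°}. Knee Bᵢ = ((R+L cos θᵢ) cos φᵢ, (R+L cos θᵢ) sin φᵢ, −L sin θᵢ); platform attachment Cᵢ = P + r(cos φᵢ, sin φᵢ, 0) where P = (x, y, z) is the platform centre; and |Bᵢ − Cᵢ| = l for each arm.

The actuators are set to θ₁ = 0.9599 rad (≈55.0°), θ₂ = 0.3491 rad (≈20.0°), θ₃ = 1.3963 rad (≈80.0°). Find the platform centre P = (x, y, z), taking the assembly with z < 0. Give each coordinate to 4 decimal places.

(0.0031, 0.1542, -0.3077)

centre 1 = (0.1732·cos0.0°, 0.1732·sin0.0°, -0.1474) = (0.1732, 0.0000, -0.1474)
centre 2 = (0.2391·cos120.0°, 0.2391·sin120.0°, -0.0616) = (-0.1196, 0.2071, -0.0616)
arm 3 at φ=240.0°: ρ3 = 0.1013;  centre 3 = (-0.0506, -0.0877, -0.1773)
subtract pairs → two planes through P
plane₁₂: -0.5856x+0.4142y+0.1717z = 0.0092
det = 0.2882;  x = 0.0089+0.0188z,  y = 0.0348+-0.3881z
quadratic in z: (1.1510)z²+(0.2617)z+(-0.0284)=0, √Δ=0.4465 → z ∈ {-0.3077, 0.0803}; z = -0.3077 (taking z<0)
x = 0.0031, y = 0.1542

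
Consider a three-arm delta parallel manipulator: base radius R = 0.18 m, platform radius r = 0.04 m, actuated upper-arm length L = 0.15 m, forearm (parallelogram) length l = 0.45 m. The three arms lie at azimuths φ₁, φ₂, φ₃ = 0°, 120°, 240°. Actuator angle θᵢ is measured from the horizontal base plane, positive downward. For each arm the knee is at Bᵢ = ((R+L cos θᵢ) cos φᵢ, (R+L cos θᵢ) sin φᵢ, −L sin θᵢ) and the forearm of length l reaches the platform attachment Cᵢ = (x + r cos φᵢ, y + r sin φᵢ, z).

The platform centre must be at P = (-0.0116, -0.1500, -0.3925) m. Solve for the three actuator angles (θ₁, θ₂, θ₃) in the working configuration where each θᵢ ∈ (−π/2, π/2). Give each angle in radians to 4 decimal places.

θ₁ = 0.5240, θ₂ = 0.9602, θ₃ = -0.1744

φ1=0.0° → target in arm frame (-0.0116, -0.1500)
  e−x'=0.1516;  (l²−L²−(e−x')²−y'²−z²)/2L = -0.0651
  √(A²+B²)=0.4208;  θ1 = -1.2022+1.7262 ≈ 0.5240
arm 2 (φ=120.0°): x'=-0.1241, y'=0.0850
  A=0.2641, B=-0.3925, C=(l²−L²−A²−y'²−z²)/(2L)=-0.1701
  θ2 = atan2(B,A) + arccos(C/0.4731) = 0.9602
arm 3 (φ=240.0°): x'=0.1357, y'=0.0650
  A=0.0043, B=-0.3925, C=(l²−L²−A²−y'²−z²)/(2L)=0.0724
  √(A²+B²)=0.3925;  θ3 = -1.5599+1.3854 ≈ -0.1744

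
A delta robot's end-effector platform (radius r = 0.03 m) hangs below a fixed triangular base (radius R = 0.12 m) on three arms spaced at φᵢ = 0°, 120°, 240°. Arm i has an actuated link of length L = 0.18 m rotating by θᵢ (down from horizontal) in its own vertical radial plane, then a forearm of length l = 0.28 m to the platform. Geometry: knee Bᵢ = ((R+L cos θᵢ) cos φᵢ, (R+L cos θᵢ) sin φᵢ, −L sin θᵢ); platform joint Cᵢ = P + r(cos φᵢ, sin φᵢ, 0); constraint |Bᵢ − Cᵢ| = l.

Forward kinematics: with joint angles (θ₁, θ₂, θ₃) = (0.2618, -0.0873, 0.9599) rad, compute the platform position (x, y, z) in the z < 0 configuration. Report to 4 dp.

arm 1 at φ=0.0°: e+L cos θ1 = 0.2639;  O1 = (0.2639, 0.0000, -0.0466)
O2 = (0.2693·cos120.0°, 0.2693·sin120.0°, 0.0157) = (-0.1347, 0.2332, 0.0157)
arm 3 at φ=240.0°: e+L cos θ3 = 0.1932;  O3 = (-0.0966, -0.1674, -0.1474)
|O₂|²−|O₁|² = 0.0010;  |O₃|²−|O₁|² = -0.0127
linear system: -0.7970x+0.4665y = 0.0010−0.1246z; -0.7210x+-0.3347y = -0.0127−-0.2017z
Cramer: x(z) = 0.0093-0.0869z;  y(z) = 0.0180-0.4155z
sphere 1 gives Az²+Bz+C=0 with A=1.1802, B=0.1225, C=-0.0111;  B²−4AC=0.0674;  roots -0.1619, 0.0581;  negative root z = -0.1619
x = 0.0234, y = 0.0852

(0.0234, 0.0852, -0.1619)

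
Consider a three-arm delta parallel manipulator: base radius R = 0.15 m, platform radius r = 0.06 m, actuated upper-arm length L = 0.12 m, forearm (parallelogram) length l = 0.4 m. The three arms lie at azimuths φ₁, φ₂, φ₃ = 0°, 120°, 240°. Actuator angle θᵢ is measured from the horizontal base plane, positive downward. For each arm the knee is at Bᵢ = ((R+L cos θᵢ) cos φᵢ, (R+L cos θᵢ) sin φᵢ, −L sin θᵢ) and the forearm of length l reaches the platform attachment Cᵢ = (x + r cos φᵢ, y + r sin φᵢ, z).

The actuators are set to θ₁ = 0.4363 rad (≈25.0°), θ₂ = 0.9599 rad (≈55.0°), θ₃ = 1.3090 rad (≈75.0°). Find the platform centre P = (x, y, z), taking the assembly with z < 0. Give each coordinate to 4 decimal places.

(0.1149, 0.0548, -0.4380)

O1 = (0.1988·cos0.0°, 0.1988·sin0.0°, -0.0507) = (0.1988, 0.0000, -0.0507)
arm 2 at φ=120.0°: ρ2 = 0.1588;  O2 = (-0.0794, 0.1376, -0.0983)
φ3=240.0°: virtual centre (-0.0605, -0.1048, -0.1159), radius l
eliminate P² terms by subtracting sphere 1 from 2 and 3
linear system: -0.5563x+0.2751y = -0.0072−-0.0952z; -0.5186x+-0.2097y = -0.0140−-0.1304z
Cramer: x(z) = 0.0206-0.2153z;  y(z) = 0.0156-0.0894z
quadratic in z: (1.0544)z²+(0.1753)z+(-0.1255)=0, √Δ=0.7482 → z ∈ {-0.4380, 0.2717}; z = -0.4380 (taking z<0)
x = 0.1149, y = 0.0548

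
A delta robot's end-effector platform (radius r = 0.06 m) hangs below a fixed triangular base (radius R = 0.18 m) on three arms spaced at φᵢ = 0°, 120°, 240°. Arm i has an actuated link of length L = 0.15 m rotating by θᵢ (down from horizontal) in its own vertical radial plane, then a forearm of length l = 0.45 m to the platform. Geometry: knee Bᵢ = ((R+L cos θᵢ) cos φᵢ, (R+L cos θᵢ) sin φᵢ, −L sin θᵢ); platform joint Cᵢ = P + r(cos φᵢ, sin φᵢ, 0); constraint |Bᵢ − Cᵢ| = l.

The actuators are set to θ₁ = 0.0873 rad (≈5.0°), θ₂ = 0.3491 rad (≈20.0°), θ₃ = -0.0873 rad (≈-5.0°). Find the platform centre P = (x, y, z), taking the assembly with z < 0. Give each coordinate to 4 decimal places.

(0.0074, -0.0548, -0.3748)

arm 1 at φ=0.0°: (R−r)+L cos θ1 = 0.2694;  S1 = (0.2694, 0.0000, -0.0131)
φ2=120.0°: virtual centre (-0.1305, 0.2260, -0.0513), radius l
S3 = (0.2694·cos240.0°, 0.2694·sin240.0°, 0.0131) = (-0.1347, -0.2333, 0.0131)
|S₂|²−|S₁|² = -0.0020;  |S₃|²−|S₁|² = 0.0000
[-0.7998 0.4520 -0.0765]·P = -0.0020;  [-0.8083 -0.4667 0.0523]·P = 0.0000
Cramer: x(z) = 0.0013-0.0163z;  y(z) = -0.0022+0.1403z
sphere 1 gives Az²+Bz+C=0 with A=1.0200, B=0.0343, C=-0.1304;  B²−4AC=0.5333;  roots -0.3748, 0.3412;  negative root z = -0.3748
x = 0.0074, y = -0.0548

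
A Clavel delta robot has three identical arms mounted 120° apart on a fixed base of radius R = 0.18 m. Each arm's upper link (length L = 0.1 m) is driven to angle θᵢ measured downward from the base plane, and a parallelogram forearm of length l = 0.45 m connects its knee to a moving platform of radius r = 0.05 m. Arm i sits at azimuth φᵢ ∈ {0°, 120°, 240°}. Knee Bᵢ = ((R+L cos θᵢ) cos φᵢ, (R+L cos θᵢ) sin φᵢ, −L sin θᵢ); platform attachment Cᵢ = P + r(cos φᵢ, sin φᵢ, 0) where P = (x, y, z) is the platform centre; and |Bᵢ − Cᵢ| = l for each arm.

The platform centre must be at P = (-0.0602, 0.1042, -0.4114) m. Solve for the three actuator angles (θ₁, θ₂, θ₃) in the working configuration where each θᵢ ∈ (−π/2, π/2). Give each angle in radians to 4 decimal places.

φ1=0.0° → target in arm frame (-0.0602, 0.1042)
  A cos θ + B sin θ = C:  0.1902·cos θ + -0.4114·sin θ = -0.1189
  √(A²+B²)=0.4532;  θ1 = -1.1377+1.8363 ≈ 0.6985
rotate P by −φ2: (0.1203, 0.0000, -0.4114)
  A cos θ + B sin θ = C:  0.0097·cos θ + -0.4114·sin θ = 0.1158
  γ=atan2(-0.4114,0.0097)=-1.5473;  ψ=arccos(0.2814)=1.2856;  θ2=γ+ψ≈-0.2617
rotate P by −φ3: (-0.0601, -0.1042, -0.4114)
  A=0.1901, B=-0.4114, C=(l²−L²−A²−y'²−z²)/(2L)=-0.1188
  √(A²+B²)=0.4532;  θ3 = -1.1379+1.8361 ≈ 0.6983

θ₁ = 0.6985, θ₂ = -0.2617, θ₃ = 0.6983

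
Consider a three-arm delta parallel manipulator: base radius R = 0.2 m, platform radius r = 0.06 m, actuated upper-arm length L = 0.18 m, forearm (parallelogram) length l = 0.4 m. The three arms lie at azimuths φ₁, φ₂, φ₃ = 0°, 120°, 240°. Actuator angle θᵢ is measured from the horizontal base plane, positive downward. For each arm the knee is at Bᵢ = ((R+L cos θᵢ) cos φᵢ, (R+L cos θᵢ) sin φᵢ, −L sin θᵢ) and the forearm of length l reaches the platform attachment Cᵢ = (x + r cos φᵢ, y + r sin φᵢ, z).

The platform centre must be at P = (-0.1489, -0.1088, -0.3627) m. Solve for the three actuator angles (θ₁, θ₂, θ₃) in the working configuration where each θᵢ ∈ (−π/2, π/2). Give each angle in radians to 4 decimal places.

rotate P by −φ1: (-0.1489, -0.1088, -0.3627)
  A=0.2889, B=-0.3627, C=(l²−L²−A²−y'²−z²)/(2L)=-0.2757
  θ1 = atan2(B,A) + arccos(C/0.4637) = 1.3093
arm 2 (φ=120.0°): x'=-0.0198, y'=0.1834
  A cos θ + B sin θ = C:  0.1598·cos θ + -0.3627·sin θ = -0.1753
  γ=atan2(-0.3627,0.1598)=-1.1559;  ψ=arccos(-0.4422)=2.0289;  θ2=γ+ψ≈0.8730
arm 3 (φ=240.0°): x'=0.1687, y'=-0.0746
  A=-0.0287, B=-0.3627, C=(l²−L²−A²−y'²−z²)/(2L)=-0.0287
  γ=atan2(-0.3627,-0.0287)=-1.6497;  ψ=arccos(-0.0789)=1.6498;  θ3=γ+ψ≈0.0001

θ₁ = 1.3093, θ₂ = 0.8730, θ₃ = 0.0001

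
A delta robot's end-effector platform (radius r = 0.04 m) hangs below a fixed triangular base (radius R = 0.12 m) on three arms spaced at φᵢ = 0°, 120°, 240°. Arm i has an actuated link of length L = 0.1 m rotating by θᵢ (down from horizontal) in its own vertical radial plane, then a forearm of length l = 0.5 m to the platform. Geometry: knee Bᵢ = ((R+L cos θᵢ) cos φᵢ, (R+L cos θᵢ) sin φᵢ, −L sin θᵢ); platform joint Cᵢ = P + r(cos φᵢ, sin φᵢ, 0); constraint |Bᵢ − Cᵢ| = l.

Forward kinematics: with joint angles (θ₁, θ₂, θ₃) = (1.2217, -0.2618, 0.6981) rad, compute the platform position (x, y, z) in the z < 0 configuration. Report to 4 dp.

(-0.1904, 0.1438, -0.4635)

arm 1 at φ=0.0°: ρ1 = 0.1142;  O1 = (0.1142, 0.0000, -0.0940)
O2 = (0.1766·cos120.0°, 0.1766·sin120.0°, 0.0259) = (-0.0883, 0.1529, 0.0259)
φ3=240.0°: virtual centre (-0.0783, -0.1356, -0.0643), radius l
eliminate P² terms by subtracting sphere 1 from 2 and 3
linear system: -0.4050x+0.3059y = 0.0100−0.2397z; -0.3850x+-0.2713y = 0.0068−0.0594z
Cramer: x(z) = -0.0210+0.3654z;  y(z) = 0.0048-0.2998z
quadratic in z: (1.2234)z²+(0.0862)z+(-0.2229)=0, √Δ=1.0479 → z ∈ {-0.4635, 0.3930}; z = -0.4635 (taking z<0)
x = -0.1904, y = 0.1438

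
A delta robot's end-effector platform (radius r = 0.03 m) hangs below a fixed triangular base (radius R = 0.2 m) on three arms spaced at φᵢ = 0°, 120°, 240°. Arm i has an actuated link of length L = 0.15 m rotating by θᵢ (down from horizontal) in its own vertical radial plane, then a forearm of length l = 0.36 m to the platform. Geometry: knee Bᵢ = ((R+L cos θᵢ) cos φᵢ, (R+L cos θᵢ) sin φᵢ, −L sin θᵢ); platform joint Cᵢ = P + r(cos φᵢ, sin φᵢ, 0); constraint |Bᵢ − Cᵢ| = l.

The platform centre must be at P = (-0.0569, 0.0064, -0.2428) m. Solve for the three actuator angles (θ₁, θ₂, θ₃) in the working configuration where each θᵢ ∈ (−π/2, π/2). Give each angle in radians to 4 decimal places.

rotate P by −φ1: (-0.0569, 0.0064, -0.2428)
  e−x'=0.2269;  (l²−L²−(e−x')²−y'²−z²)/2L = -0.0113
  θ1 = atan2(B,A) + arccos(C/0.3323) = 0.7854
rotate P by −φ2: (0.0340, 0.0461, -0.2428)
  A=0.1360, B=-0.2428, C=(l²−L²−A²−y'²−z²)/(2L)=0.0918
  θ2 = atan2(B,A) + arccos(C/0.2783) = 0.1746
rotate P by −φ3: (0.0229, -0.0525, -0.2428)
  A cos θ + B sin θ = C:  0.1471·cos θ + -0.2428·sin θ = 0.0792
  γ=atan2(-0.2428,0.1471)=-1.0261;  ψ=arccos(0.2790)=1.2881;  θ3=γ+ψ≈0.2620

θ₁ = 0.7854, θ₂ = 0.1746, θ₃ = 0.2620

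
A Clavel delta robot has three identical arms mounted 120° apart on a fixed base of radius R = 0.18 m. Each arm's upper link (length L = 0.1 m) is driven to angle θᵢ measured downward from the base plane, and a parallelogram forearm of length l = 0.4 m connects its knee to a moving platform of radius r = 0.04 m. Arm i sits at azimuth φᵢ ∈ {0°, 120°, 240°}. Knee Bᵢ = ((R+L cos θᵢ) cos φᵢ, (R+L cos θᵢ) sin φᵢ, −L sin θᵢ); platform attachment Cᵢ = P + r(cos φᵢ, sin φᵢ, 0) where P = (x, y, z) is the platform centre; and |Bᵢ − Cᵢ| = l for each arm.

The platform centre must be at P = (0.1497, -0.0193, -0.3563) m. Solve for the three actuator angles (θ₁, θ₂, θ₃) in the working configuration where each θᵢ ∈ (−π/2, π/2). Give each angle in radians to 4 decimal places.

φ1=0.0° → target in arm frame (0.1497, -0.0193)
  e−x'=-0.0097;  (l²−L²−(e−x')²−y'²−z²)/2L = 0.1129
  √(A²+B²)=0.3564;  θ1 = -1.5980+1.2484 ≈ -0.3496
φ2=120.0° → target in arm frame (-0.0916, -0.1200)
  e−x'=0.2316;  (l²−L²−(e−x')²−y'²−z²)/2L = -0.2249
  γ=atan2(-0.3563,0.2316)=-0.9945;  ψ=arccos(-0.5291)=2.1284;  θ2=γ+ψ≈1.1339
arm 3 (φ=240.0°): x'=-0.0581, y'=0.1393
  e−x'=0.1981;  (l²−L²−(e−x')²−y'²−z²)/2L = -0.1781
  θ3 = atan2(B,A) + arccos(C/0.4077) = 0.9595

θ₁ = -0.3496, θ₂ = 1.1339, θ₃ = 0.9595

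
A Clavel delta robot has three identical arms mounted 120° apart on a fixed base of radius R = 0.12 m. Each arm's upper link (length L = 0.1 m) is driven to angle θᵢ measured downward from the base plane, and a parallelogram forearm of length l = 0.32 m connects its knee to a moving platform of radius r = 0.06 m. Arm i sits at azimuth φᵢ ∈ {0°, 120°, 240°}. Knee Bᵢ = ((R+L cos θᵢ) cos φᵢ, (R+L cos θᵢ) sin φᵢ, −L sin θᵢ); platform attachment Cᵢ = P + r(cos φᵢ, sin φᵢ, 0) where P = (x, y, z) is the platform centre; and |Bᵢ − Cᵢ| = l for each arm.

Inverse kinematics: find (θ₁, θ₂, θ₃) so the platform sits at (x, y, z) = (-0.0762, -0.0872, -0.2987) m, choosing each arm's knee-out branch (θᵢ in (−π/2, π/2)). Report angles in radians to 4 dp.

θ₁ = 0.7853, θ₂ = 0.6111, θ₃ = -0.1744

rotate P by −φ1: (-0.0762, -0.0872, -0.2987)
  A cos θ + B sin θ = C:  0.1362·cos θ + -0.2987·sin θ = -0.1149
  γ=atan2(-0.2987,0.1362)=-1.1430;  ψ=arccos(-0.3499)=1.9283;  θ1=γ+ψ≈0.7853
arm 2 (φ=120.0°): x'=-0.0374, y'=0.1096
  e−x'=0.0974;  (l²−L²−(e−x')²−y'²−z²)/2L = -0.0916
  θ2 = atan2(B,A) + arccos(C/0.3142) = 0.6111
φ3=240.0° → target in arm frame (0.1136, -0.0224)
  A=-0.0536, B=-0.2987, C=(l²−L²−A²−y'²−z²)/(2L)=-0.0010
  √(A²+B²)=0.3035;  θ3 = -1.7484+1.5741 ≈ -0.1744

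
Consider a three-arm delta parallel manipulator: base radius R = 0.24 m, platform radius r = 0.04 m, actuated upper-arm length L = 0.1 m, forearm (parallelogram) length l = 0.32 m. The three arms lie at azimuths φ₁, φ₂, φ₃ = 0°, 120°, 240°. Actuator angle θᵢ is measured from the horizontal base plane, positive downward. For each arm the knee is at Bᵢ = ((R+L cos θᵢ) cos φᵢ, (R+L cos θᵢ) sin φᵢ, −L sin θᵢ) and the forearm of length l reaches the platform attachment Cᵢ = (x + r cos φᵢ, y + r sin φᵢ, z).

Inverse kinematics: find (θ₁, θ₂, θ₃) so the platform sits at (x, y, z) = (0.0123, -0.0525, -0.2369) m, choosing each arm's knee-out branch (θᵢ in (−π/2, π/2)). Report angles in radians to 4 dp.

rotate P by −φ1: (0.0123, -0.0525, -0.2369)
  A=0.1877, B=-0.2369, C=(l²−L²−A²−y'²−z²)/(2L)=-0.0085
  √(A²+B²)=0.3022;  θ1 = -0.9008+1.5991 ≈ 0.6983
φ2=120.0° → target in arm frame (-0.0516, 0.0156)
  A=0.2516, B=-0.2369, C=(l²−L²−A²−y'²−z²)/(2L)=-0.1364
  θ2 = atan2(B,A) + arccos(C/0.3456) = 1.2212
rotate P by −φ3: (0.0393, 0.0369, -0.2369)
  A=0.1607, B=-0.2369, C=(l²−L²−A²−y'²−z²)/(2L)=0.0455
  θ3 = atan2(B,A) + arccos(C/0.2863) = 0.4364

θ₁ = 0.6983, θ₂ = 1.2212, θ₃ = 0.4364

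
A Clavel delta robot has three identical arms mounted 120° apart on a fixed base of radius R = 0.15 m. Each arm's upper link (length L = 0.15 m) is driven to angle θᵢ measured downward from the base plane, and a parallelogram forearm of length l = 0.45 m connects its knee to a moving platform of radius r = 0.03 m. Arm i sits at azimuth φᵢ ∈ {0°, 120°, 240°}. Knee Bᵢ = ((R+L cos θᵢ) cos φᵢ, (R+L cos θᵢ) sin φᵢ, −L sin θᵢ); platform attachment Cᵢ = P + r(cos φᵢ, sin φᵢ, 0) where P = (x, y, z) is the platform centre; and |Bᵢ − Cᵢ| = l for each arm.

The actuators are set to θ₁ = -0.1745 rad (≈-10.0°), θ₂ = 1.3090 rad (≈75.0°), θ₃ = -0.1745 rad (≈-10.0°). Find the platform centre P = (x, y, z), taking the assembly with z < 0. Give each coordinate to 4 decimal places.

(0.1226, -0.2123, -0.3432)

arm 1 at φ=0.0°: ρ1 = 0.2677;  S1 = (0.2677, 0.0000, 0.0260)
φ2=120.0°: virtual centre (-0.0794, 0.1375, -0.1449), radius l
arm 3 at φ=240.0°: ρ3 = 0.2677;  S3 = (-0.1339, -0.2319, 0.0260)
eliminate P² terms by subtracting sphere 1 from 2 and 3
linear system: -0.6943x+0.2751y = -0.0261−-0.3419z; -0.8032x+-0.4637y = 0.0000−0.0000z
det = 0.5429;  x = 0.0223+-0.2920z,  y = -0.0387+0.5058z
into |P−S₁|² = l²: 1.3411z² + 0.0521z + -0.1401 = 0;  Δ = 0.7543;  z = -0.3432 or 0.3044 → z<0 root = -0.3432
x = 0.1226, y = -0.2123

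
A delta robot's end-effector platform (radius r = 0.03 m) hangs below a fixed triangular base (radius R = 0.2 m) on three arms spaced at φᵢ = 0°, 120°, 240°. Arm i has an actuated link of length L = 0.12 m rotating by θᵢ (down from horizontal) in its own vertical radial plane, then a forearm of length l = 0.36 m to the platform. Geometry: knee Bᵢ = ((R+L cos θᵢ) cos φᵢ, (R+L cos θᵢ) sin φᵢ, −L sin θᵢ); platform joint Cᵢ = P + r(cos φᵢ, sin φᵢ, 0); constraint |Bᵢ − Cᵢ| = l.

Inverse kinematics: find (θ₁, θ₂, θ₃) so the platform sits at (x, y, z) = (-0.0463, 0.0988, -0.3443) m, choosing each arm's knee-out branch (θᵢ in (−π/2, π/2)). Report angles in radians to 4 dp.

θ₁ = 1.2217, θ₂ = 0.2619, θ₃ = 1.3088

arm 1 (φ=0.0°): x'=-0.0463, y'=0.0988
  A=0.2163, B=-0.3443, C=(l²−L²−A²−y'²−z²)/(2L)=-0.2495
  √(A²+B²)=0.4066;  θ1 = -1.0099+2.2316 ≈ 1.2217
φ2=120.0° → target in arm frame (0.1087, -0.0093)
  A cos θ + B sin θ = C:  0.0613·cos θ + -0.3443·sin θ = -0.0299
  θ2 = atan2(B,A) + arccos(C/0.3497) = 0.2619
φ3=240.0° → target in arm frame (-0.0624, -0.0895)
  A cos θ + B sin θ = C:  0.2324·cos θ + -0.3443·sin θ = -0.2724
  √(A²+B²)=0.4154;  θ3 = -0.9770+2.2859 ≈ 1.3088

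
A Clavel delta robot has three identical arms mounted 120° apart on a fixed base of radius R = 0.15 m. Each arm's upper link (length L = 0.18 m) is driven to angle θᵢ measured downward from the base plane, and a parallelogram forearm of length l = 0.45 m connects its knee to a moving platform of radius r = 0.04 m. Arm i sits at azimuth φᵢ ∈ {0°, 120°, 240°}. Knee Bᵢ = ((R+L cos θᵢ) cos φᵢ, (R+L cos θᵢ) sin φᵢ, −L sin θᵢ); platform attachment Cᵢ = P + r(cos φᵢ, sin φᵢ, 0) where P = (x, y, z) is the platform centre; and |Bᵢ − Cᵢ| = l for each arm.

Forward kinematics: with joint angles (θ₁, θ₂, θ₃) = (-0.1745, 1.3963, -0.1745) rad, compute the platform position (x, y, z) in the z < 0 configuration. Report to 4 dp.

(0.1435, -0.2486, -0.3152)

φ1=0.0°: virtual centre (0.2873, 0.0000, 0.0313), radius l
φ2=120.0°: virtual centre (-0.0706, 0.1223, -0.1773), radius l
φ3=240.0°: virtual centre (-0.1436, -0.2488, 0.0313), radius l
|O₂|²−|O₁|² = -0.0321;  |O₃|²−|O₁|² = 0.0000
linear system: -0.7158x+0.2447y = -0.0321−-0.4170z; -0.8618x+-0.4976y = 0.0000−0.0000z
det = 0.5670;  x = 0.0282+-0.3660z,  y = -0.0488+0.6339z
into |P−O₁|² = l²: 1.5357z² + 0.0652z + -0.1320 = 0;  Δ = 0.8152;  z = -0.3152 or 0.2727 → z<0 root = -0.3152
x = 0.1435, y = -0.2486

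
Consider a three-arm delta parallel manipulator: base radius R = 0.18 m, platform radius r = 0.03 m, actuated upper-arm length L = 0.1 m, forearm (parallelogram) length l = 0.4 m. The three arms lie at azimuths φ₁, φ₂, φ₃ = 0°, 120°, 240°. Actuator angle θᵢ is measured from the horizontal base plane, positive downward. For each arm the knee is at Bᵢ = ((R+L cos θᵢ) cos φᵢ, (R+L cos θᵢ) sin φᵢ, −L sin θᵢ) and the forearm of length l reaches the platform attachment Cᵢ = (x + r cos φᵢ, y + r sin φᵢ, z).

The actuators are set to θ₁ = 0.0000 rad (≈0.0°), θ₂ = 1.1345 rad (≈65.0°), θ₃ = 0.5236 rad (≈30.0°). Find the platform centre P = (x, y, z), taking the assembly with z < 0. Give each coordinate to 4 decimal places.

arm 1 at φ=0.0°: ρ1 = 0.2500;  S1 = (0.2500, 0.0000, 0.0000)
φ2=120.0°: virtual centre (-0.0961, 0.1665, -0.0906), radius l
φ3=240.0°: virtual centre (-0.1183, -0.2049, -0.0500), radius l
|S₂|²−|S₁|² = -0.0173;  |S₃|²−|S₁|² = -0.0040
[-0.6923 0.3330 -0.1813]·P = -0.0173;  [-0.7366 -0.4098 -0.1000]·P = -0.0040
det = 0.5290;  x = 0.0160+-0.2034z,  y = -0.0189+0.1215z
into |P−S₁|² = l²: 1.0561z² + 0.0906z + -0.1049 = 0;  Δ = 0.4512;  z = -0.3609 or 0.2751 → z<0 root = -0.3609
x = 0.0894, y = -0.0627

(0.0894, -0.0627, -0.3609)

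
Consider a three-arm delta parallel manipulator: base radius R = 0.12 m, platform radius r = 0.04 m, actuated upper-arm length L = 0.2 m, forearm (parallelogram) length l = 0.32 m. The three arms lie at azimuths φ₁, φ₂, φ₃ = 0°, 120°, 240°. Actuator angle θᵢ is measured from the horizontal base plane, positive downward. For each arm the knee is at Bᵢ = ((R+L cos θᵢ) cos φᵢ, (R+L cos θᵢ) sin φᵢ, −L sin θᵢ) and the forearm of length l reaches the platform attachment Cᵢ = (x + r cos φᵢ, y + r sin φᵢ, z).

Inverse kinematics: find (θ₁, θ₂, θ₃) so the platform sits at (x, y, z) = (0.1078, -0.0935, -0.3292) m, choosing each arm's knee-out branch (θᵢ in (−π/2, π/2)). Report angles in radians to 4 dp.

θ₁ = 0.3491, θ₂ = 1.2215, θ₃ = 0.6980

arm 1 (φ=0.0°): x'=0.1078, y'=-0.0935
  A=-0.0278, B=-0.3292, C=(l²−L²−A²−y'²−z²)/(2L)=-0.1387
  θ1 = atan2(B,A) + arccos(C/0.3304) = 0.3491
arm 2 (φ=120.0°): x'=-0.1349, y'=-0.0466
  A=0.2149, B=-0.3292, C=(l²−L²−A²−y'²−z²)/(2L)=-0.2358
  θ2 = atan2(B,A) + arccos(C/0.3931) = 1.2215
φ3=240.0° → target in arm frame (0.0271, 0.1401)
  A=0.0529, B=-0.3292, C=(l²−L²−A²−y'²−z²)/(2L)=-0.1710
  √(A²+B²)=0.3334;  θ3 = -1.4114+2.1093 ≈ 0.6980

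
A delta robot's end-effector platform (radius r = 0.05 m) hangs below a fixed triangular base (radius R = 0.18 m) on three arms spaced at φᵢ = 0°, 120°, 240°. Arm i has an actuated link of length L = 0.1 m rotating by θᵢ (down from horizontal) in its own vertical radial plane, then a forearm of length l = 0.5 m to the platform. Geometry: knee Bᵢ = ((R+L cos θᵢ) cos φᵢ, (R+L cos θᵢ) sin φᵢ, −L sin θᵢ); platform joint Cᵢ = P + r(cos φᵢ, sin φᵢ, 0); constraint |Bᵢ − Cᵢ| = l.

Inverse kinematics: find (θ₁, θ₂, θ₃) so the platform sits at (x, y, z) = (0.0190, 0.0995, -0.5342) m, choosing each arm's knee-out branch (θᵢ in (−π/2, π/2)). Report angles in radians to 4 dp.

θ₁ = 0.8729, θ₂ = 0.6114, θ₃ = 1.3967

φ1=0.0° → target in arm frame (0.0190, 0.0995)
  e−x'=0.1110;  (l²−L²−(e−x')²−y'²−z²)/2L = -0.3380
  √(A²+B²)=0.5456;  θ1 = -1.3659+2.2388 ≈ 0.8729
rotate P by −φ2: (0.0767, -0.0662, -0.5342)
  A=0.0533, B=-0.5342, C=(l²−L²−A²−y'²−z²)/(2L)=-0.2630
  √(A²+B²)=0.5369;  θ2 = -1.4713+2.0827 ≈ 0.6114
φ3=240.0° → target in arm frame (-0.0957, -0.0333)
  A=0.2257, B=-0.5342, C=(l²−L²−A²−y'²−z²)/(2L)=-0.4870
  γ=atan2(-0.5342,0.2257)=-1.1711;  ψ=arccos(-0.8398)=2.5678;  θ3=γ+ψ≈1.3967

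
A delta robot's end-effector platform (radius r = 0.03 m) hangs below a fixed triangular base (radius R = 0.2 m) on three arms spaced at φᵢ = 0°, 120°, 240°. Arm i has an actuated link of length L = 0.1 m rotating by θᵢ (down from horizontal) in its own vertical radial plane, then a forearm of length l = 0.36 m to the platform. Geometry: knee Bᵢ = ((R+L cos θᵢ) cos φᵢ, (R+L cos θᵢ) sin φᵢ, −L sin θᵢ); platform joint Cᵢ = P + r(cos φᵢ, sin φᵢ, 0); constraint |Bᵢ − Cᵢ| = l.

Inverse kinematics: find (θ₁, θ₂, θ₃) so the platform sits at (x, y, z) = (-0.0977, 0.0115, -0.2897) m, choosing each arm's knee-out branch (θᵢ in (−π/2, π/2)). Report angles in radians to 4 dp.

θ₁ = 1.2216, θ₂ = 0.0875, θ₃ = 0.2620

rotate P by −φ1: (-0.0977, 0.0115, -0.2897)
  A=0.2677, B=-0.2897, C=(l²−L²−A²−y'²−z²)/(2L)=-0.1806
  √(A²+B²)=0.3944;  θ1 = -0.8248+2.0464 ≈ 1.2216
arm 2 (φ=120.0°): x'=0.0588, y'=0.0789
  A cos θ + B sin θ = C:  0.1112·cos θ + -0.2897·sin θ = 0.0855
  θ2 = atan2(B,A) + arccos(C/0.3103) = 0.0875
φ3=240.0° → target in arm frame (0.0389, -0.0904)
  e−x'=0.1311;  (l²−L²−(e−x')²−y'²−z²)/2L = 0.0516
  √(A²+B²)=0.3180;  θ3 = -1.1458+1.4078 ≈ 0.2620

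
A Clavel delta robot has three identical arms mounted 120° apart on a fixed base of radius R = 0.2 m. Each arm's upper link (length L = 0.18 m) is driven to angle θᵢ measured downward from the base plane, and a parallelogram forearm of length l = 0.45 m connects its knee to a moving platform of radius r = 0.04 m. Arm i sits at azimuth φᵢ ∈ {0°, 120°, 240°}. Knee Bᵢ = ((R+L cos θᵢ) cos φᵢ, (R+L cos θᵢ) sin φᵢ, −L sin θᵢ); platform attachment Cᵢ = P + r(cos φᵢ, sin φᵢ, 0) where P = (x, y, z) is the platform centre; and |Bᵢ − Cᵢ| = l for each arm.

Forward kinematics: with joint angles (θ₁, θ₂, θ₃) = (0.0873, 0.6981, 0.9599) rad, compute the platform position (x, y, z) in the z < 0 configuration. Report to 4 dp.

φ1=0.0°: virtual centre (0.3393, 0.0000, -0.0157), radius l
S2 = (0.2979·cos120.0°, 0.2979·sin120.0°, -0.1157) = (-0.1489, 0.2580, -0.1157)
φ3=240.0°: virtual centre (-0.1316, -0.2280, -0.1474), radius l
subtract pairs → two planes through P
linear system: -0.9765x+0.5160y = -0.0133−-0.2000z; -0.9419x+-0.4560y = -0.0243−-0.2635z
det = 0.9312;  x = 0.0200+-0.2439z,  y = 0.0121+-0.0740z
into |P−S₁|² = l²: 1.0650z² + 0.1854z + -0.1001 = 0;  Δ = 0.4609;  z = -0.4058 or 0.2317 → z<0 root = -0.4058
x = 0.1190, y = 0.0422

(0.1190, 0.0422, -0.4058)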